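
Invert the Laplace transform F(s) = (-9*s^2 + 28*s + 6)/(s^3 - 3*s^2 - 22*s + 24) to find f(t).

f(t) = -3*exp(6*t) - exp(t) - 5*exp(-4*t)

Factor the denominator: s^3 - 3*s^2 - 22*s + 24 = (s - 6)*(s - 1)*(s + 4).
Partial fraction decomposition gives [-1/(s - 1)] + [-3/(s - 6)] + [-5/(s + 4)].
Invert each term: -1/(s - 1) ↔ -e^(t); -3/(s - 6) ↔ -3e^(6t); -5/(s + 4) ↔ -5e^(-4t).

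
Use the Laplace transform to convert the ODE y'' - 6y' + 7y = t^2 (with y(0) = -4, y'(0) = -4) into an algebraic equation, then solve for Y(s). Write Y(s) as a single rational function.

Transform both sides with L{·}.
With L{y''} = s^2 Y - s·y(0) - y'(0) and L{y'} = sY - y(0), with y(0) = -4, y'(0) = -4: the LHS transforms to (s^2 - 6*s + 7)Y - (-4*s + 20).
The right side is L{t^2} = 2/s^3.
So (s^2 - 6*s + 7)Y = 2/s^3 + (-4*s + 20).
Divide through and combine into a single rational function.

Y(s) = (-4*s^4 + 20*s^3 + 2)/(s^5 - 6*s^4 + 7*s^3)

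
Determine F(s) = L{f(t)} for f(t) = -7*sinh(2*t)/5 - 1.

F(s) = -14/(5*(s^2 - 4)) - 1/s

By linearity of the Laplace transform, transform each term separately.
(-7/5)·[L{sinh(2t)} = 2/(s^2 - 4)]; L{-1} = -1/s.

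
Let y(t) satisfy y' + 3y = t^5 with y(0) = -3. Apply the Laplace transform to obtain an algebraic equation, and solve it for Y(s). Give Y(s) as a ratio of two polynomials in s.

Take the Laplace transform of both sides.
The derivative rules (L{y'} = sY - y(0) = sY - (-3)) turn the left side into (s + 3)Y - (-3).
The right side is L{t^5} = 120/s^6.
So (s + 3)Y = 120/s^6 + (-3).
Isolate Y and clear denominators.

Y(s) = (-3*s^6 + 120)/(s^7 + 3*s^6)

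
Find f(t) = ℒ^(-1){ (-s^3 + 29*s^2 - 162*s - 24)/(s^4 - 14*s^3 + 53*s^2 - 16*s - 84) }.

f(t) = -2*exp(7*t) + 6*exp(6*t) - 4*exp(2*t) - exp(-t)

Factor the denominator: s^4 - 14*s^3 + 53*s^2 - 16*s - 84 = (s - 7)*(s - 6)*(s - 2)*(s + 1).
Partial fraction decomposition gives [-4/(s - 2)] + [6/(s - 6)] + [-2/(s - 7)] + [-1/(s + 1)].
Invert each term: -4/(s - 2) ↔ -4e^(2t); 6/(s - 6) ↔ 6e^(6t); -2/(s - 7) ↔ -2e^(7t); -1/(s + 1) ↔ -e^(-t).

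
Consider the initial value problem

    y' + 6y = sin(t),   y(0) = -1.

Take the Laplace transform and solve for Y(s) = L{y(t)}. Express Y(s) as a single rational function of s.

Laplace-transform each side.
Using L{y'} = sY - y(0) = sY - (-1), the left side becomes (s + 6)Y - (-1).
The right side is L{sin(t)} = 1/(s^2 + 1).
So (s + 6)Y = 1/(s^2 + 1) + (-1).
Isolate Y and clear denominators.

Y(s) = -s^2/(s^3 + 6*s^2 + s + 6)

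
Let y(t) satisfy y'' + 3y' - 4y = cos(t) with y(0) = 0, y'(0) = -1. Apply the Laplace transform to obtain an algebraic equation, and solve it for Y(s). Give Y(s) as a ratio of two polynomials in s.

Transform both sides with L{·}.
With L{y''} = s^2 Y - s·y(0) - y'(0) and L{y'} = sY - y(0), with y(0) = 0, y'(0) = -1: the LHS transforms to (s^2 + 3*s - 4)Y - (-1).
The right side is L{cos(t)} = s/(s^2 + 1).
So (s^2 + 3*s - 4)Y = s/(s^2 + 1) + (-1).
Solve for Y(s) and write it as one ratio of polynomials.

Y(s) = (-s^2 + s - 1)/(s^4 + 3*s^3 - 3*s^2 + 3*s - 4)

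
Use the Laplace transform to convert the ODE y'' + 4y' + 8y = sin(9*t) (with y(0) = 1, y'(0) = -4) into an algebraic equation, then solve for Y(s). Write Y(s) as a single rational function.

Y(s) = (s^3 + 81*s + 9)/(s^4 + 4*s^3 + 89*s^2 + 324*s + 648)

Apply the Laplace transform to the equation.
Using L{y''} = s^2 Y - s·y(0) - y'(0) and L{y'} = sY - y(0), with y(0) = 1, y'(0) = -4, the left side becomes (s^2 + 4*s + 8)Y - (s).
The right side is L{sin(9*t)} = 9/(s^2 + 81).
So (s^2 + 4*s + 8)Y = 9/(s^2 + 81) + (s).
Solve for Y(s) and write it as one ratio of polynomials.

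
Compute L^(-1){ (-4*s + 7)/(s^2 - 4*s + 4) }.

-t*exp(2*t) - 4*exp(2*t)

Factor the denominator: s^2 - 4*s + 4 = (s - 2)^2.
Partial fraction decomposition gives [-4/(s - 2)] + [-1/(s - 2)^2].
Invert each term: -4/(s - 2) ↔ -4e^(2t); -1/(s - 2)^2 ↔ -t·e^(2t).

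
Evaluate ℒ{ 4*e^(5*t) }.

L{4} = 4/s.
By the first shifting theorem, multiplying by e^(5t) replaces s with s - 5.

4/(s - 5)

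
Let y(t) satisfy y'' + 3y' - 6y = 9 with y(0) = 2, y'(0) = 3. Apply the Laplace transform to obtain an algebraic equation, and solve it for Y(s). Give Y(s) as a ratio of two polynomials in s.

Y(s) = (2*s^2 + 9*s + 9)/(s^3 + 3*s^2 - 6*s)

Take the Laplace transform of both sides.
With L{y''} = s^2 Y - s·y(0) - y'(0) and L{y'} = sY - y(0), with y(0) = 2, y'(0) = 3: the LHS transforms to (s^2 + 3*s - 6)Y - (2*s + 9).
The right side is L{9} = 9/s.
So (s^2 + 3*s - 6)Y = 9/s + (2*s + 9).
Solve for Y(s) and write it as one ratio of polynomials.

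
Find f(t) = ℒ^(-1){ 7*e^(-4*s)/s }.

f(t) = Heaviside(t - 4)*(7)

The factor e^(-4s) signals a time shift by c = 4 (second shifting theorem).
L{7} = 7/s, so L^-1{7/s} = 7.
Hence the inverse is u(t - 4) times that function evaluated at t - 4.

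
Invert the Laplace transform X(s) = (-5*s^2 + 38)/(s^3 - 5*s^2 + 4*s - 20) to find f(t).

Factor the denominator: s^3 - 5*s^2 + 4*s - 20 = (s - 5)*(s^2 + 4).
Partial fraction decomposition gives [-3/(s - 5)] + [-2*s/(s^2 + 4)] + [-10/(s^2 + 4)].
Invert each term: -3/(s - 5) ↔ -3e^(5t); -2·s/(s^2 + 4) ↔ -2cos(2t); -5·2/(s^2 + 4) ↔ -5sin(2t).

f(t) = -3*exp(5*t) - 5*sin(2*t) - 2*cos(2*t)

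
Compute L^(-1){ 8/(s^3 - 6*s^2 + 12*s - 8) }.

Rewrite the denominator: s^3 - 6*s^2 + 12*s - 8 = (s - 2)^3.
The form in (s - 2) signals a first-shifting-theorem factor e^(2t).
Since L{t^2} = 2!/s^3 = 2/s^3, the inverse is t^2*e^(2*t), scaled by 4.

4*t^2*exp(2*t)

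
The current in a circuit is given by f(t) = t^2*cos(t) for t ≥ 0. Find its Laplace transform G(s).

L{cos(t)} = s/(s^2 + 1).
Then apply L{t^2·g(t)} = (-1)^2 d^2/ds^2[H(s)] with H(s) = s/(s^2 + 1):
differentiating 2 times and applying the sign gives 2*s*(s^2 - 3)/(s^2 + 1)^3.

G(s) = 2*s*(s^2 - 3)/(s^2 + 1)^3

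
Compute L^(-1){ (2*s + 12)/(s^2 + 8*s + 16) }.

Factor the denominator: s^2 + 8*s + 16 = (s + 4)^2.
Partial fraction decomposition gives [2/(s + 4)] + [4/(s + 4)^2].
Invert each term: 2/(s + 4) ↔ 2e^(-4t); 4/(s + 4)^2 ↔ 4t·e^(-4t).

4*t*exp(-4*t) + 2*exp(-4*t)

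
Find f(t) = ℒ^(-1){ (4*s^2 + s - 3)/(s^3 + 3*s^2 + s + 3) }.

f(t) = -2*sin(t) + cos(t) + 3*exp(-3*t)

Factor the denominator: s^3 + 3*s^2 + s + 3 = (s + 3)*(s^2 + 1).
Partial fraction decomposition gives [3/(s + 3)] + [s/(s^2 + 1)] + [-2/(s^2 + 1)].
Invert each term: 3/(s + 3) ↔ 3e^(-3t); 1·s/(s^2 + 1) ↔ cos(t); -2·1/(s^2 + 1) ↔ -2sin(t).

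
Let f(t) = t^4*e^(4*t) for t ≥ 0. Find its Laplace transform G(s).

L{t^4} = 4!/s^5 = 24/s^5.
By the first shifting theorem, multiplying by e^(4t) replaces s with s - 4.

G(s) = 24/(s - 4)^5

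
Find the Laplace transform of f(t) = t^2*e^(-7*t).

L{e^(-7t)} = 1/(s + 7).
Then apply L{t^2·g(t)} = (-1)^2 d^2/ds^2[H(s)] with H(s) = 1/(s + 7):
differentiating 2 times and applying the sign gives 2/(s + 7)^3.

2/(s + 7)^3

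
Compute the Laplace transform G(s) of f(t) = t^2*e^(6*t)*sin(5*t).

G(s) = 10*(3*s^2 - 36*s + 83)/(s^2 - 12*s + 61)^3

L{sin(5t)} = 5/(s^2 + 25).
Multiplying by e^(6t) shifts s → s - 6, so L{e^(6*t)*sin(5*t)} = 5/((s - 6)^2 + 25).
Then apply L{t^2·g(t)} = (-1)^2 d^2/ds^2[H(s)] with H(s) = 5/((s - 6)^2 + 25):
differentiating 2 times and applying the sign gives 10*(3*s^2 - 36*s + 83)/(s^2 - 12*s + 61)^3.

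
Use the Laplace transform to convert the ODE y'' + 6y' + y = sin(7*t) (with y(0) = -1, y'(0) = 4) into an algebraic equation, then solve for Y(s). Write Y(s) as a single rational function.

Y(s) = (-s^3 - 2*s^2 - 49*s - 91)/(s^4 + 6*s^3 + 50*s^2 + 294*s + 49)

Laplace-transform each side.
With L{y''} = s^2 Y - s·y(0) - y'(0) and L{y'} = sY - y(0), with y(0) = -1, y'(0) = 4: the LHS transforms to (s^2 + 6*s + 1)Y - (-s - 2).
The right side is L{sin(7*t)} = 7/(s^2 + 49).
So (s^2 + 6*s + 1)Y = 7/(s^2 + 49) + (-s - 2).
Divide through and combine into a single rational function.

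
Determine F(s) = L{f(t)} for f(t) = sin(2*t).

F(s) = 2/(s^2 + 4)

L{sin(2t)} = 2/(s^2 + 4).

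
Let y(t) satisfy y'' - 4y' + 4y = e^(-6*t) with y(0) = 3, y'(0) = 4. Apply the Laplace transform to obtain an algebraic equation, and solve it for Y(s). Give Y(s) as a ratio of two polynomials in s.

Laplace-transform each side.
The derivative rules (L{y''} = s^2 Y - s·y(0) - y'(0) and L{y'} = sY - y(0), with y(0) = 3, y'(0) = 4) turn the left side into (s^2 - 4*s + 4)Y - (3*s - 8).
The right side is L{e^(-6*t)} = 1/(s + 6).
So (s^2 - 4*s + 4)Y = 1/(s + 6) + (3*s - 8).
Solve for Y(s) and write it as one ratio of polynomials.

Y(s) = (3*s^2 + 10*s - 47)/(s^3 + 2*s^2 - 20*s + 24)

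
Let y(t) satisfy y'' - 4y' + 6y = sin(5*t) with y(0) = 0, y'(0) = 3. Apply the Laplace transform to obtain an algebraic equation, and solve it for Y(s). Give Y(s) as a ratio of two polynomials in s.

Laplace-transform each side.
Using L{y''} = s^2 Y - s·y(0) - y'(0) and L{y'} = sY - y(0), with y(0) = 0, y'(0) = 3, the left side becomes (s^2 - 4*s + 6)Y - (3).
The right side is L{sin(5*t)} = 5/(s^2 + 25).
So (s^2 - 4*s + 6)Y = 5/(s^2 + 25) + (3).
Isolate Y and clear denominators.

Y(s) = (3*s^2 + 80)/(s^4 - 4*s^3 + 31*s^2 - 100*s + 150)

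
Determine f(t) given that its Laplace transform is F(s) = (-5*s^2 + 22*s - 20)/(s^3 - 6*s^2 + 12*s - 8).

Factor the denominator: s^3 - 6*s^2 + 12*s - 8 = (s - 2)^3.
Partial fraction decomposition gives [-5/(s - 2)] + [2/(s - 2)^2] + [4/(s - 2)^3].
Invert each term: -5/(s - 2) ↔ -5e^(2t); 2/(s - 2)^2 ↔ 2t·e^(2t); 4/(s - 2)^3 ↔ (2)t^2·e^(2t).

f(t) = 2*t^2*exp(2*t) + 2*t*exp(2*t) - 5*exp(2*t)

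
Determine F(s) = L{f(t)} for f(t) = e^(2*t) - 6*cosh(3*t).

F(s) = -6*s/(s^2 - 9) + 1/(s - 2)

Apply the Laplace transform termwise.
L{e^(2t)} = 1/(s - 2); (-6)·[L{cosh(3t)} = s/(s^2 - 9)].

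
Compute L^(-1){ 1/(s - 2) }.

exp(2*t)

Since L{e^(2t)} = 1/(s - 2), the inverse is e^(2*t).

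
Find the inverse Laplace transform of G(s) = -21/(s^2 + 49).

Since L{sin(7t)} = 7/(s^2 + 49), the inverse is sin(7*t), scaled by -3.

-3*sin(7*t)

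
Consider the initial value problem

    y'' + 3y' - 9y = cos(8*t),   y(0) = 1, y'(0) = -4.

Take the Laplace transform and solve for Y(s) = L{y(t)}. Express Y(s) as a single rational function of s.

Y(s) = (s^3 - s^2 + 65*s - 64)/(s^4 + 3*s^3 + 55*s^2 + 192*s - 576)

Transform both sides with L{·}.
The derivative rules (L{y''} = s^2 Y - s·y(0) - y'(0) and L{y'} = sY - y(0), with y(0) = 1, y'(0) = -4) turn the left side into (s^2 + 3*s - 9)Y - (s - 1).
The right side is L{cos(8*t)} = s/(s^2 + 64).
So (s^2 + 3*s - 9)Y = s/(s^2 + 64) + (s - 1).
Divide through and combine into a single rational function.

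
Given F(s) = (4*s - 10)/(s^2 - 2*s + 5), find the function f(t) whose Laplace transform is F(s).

f(t) = -3*exp(t)*sin(2*t) + 4*exp(t)*cos(2*t)

Complete the square in the denominator: s^2 - 2*s + 5 = (s - 1)^2 + 2^2.
Split the numerator to match: 4*s - 10 = 4·(s - 1) - 3·2.
Invert each term: 4·(s - 1)/((s - 1)^2 + 4) ↔ 4e^(t)cos(2t); -3·2/((s - 1)^2 + 4) ↔ -3e^(t)sin(2t).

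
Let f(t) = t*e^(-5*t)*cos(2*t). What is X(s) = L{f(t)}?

X(s) = (s + 3)*(s + 7)/(s^2 + 10*s + 29)^2

L{cos(2t)} = s/(s^2 + 4).
Multiplying by e^(-5t) shifts s → s + 5, so L{e^(-5*t)*cos(2*t)} = (s + 5)/((s + 5)^2 + 4).
Then apply L{t·g(t)} = -d/ds[G(s)] with G(s) = (s + 5)/((s + 5)^2 + 4):
differentiating 1 time and applying the sign gives (s + 3)*(s + 7)/(s^2 + 10*s + 29)^2.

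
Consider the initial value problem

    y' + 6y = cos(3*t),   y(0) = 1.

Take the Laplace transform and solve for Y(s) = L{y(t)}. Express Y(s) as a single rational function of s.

Y(s) = (s^2 + s + 9)/(s^3 + 6*s^2 + 9*s + 54)

Take the Laplace transform of both sides.
Using L{y'} = sY - y(0) = sY - 1, the left side becomes (s + 6)Y - (1).
The right side is L{cos(3*t)} = s/(s^2 + 9).
So (s + 6)Y = s/(s^2 + 9) + (1).
Solve for Y(s) and write it as one ratio of polynomials.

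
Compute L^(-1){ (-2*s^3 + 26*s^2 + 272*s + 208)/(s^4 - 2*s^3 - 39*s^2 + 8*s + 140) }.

5*exp(7*t) - 6*exp(2*t) - 2*exp(-2*t) + exp(-5*t)

Factor the denominator: s^4 - 2*s^3 - 39*s^2 + 8*s + 140 = (s - 7)*(s - 2)*(s + 2)*(s + 5).
Partial fraction decomposition gives [-6/(s - 2)] + [5/(s - 7)] + [-2/(s + 2)] + [1/(s + 5)].
Invert each term: -6/(s - 2) ↔ -6e^(2t); 5/(s - 7) ↔ 5e^(7t); -2/(s + 2) ↔ -2e^(-2t); 1/(s + 5) ↔ e^(-5t).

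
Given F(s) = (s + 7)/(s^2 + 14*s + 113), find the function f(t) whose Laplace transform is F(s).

Rewrite the denominator: s^2 + 14*s + 113 = (s + 7)^2 + 64.
The form in (s + 7) signals a first-shifting-theorem factor e^(-7t).
Since L{cos(8t)} = s/(s^2 + 64), the inverse is e^(-7*t)*cos(8*t).

f(t) = exp(-7*t)*cos(8*t)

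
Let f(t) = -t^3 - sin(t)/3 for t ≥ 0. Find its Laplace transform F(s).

Apply the Laplace transform termwise.
(-1/3)·[L{sin(t)} = 1/(s^2 + 1)]; (-1)·[L{t^3} = 3!/s^4 = 6/s^4].

F(s) = -1/(3*(s^2 + 1)) - 6/s^4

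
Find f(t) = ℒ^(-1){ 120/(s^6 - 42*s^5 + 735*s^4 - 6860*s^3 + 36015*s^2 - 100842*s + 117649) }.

Rewrite the denominator: s^6 - 42*s^5 + 735*s^4 - 6860*s^3 + 36015*s^2 - 100842*s + 117649 = (s - 7)^6.
The form in (s - 7) signals a first-shifting-theorem factor e^(7t).
Since L{t^5} = 5!/s^6 = 120/s^6, the inverse is t^5*e^(7*t).

f(t) = t^5*exp(7*t)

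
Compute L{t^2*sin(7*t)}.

L{sin(7t)} = 7/(s^2 + 49).
Then apply L{t^2·g(t)} = (-1)^2 d^2/ds^2[H(s)] with H(s) = 7/(s^2 + 49):
differentiating 2 times and applying the sign gives 14*(3*s^2 - 49)/(s^2 + 49)^3.

14*(3*s^2 - 49)/(s^2 + 49)^3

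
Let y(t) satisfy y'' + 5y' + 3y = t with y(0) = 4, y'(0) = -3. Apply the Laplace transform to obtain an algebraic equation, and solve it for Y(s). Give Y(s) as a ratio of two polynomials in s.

Y(s) = (4*s^3 + 17*s^2 + 1)/(s^4 + 5*s^3 + 3*s^2)

Take the Laplace transform of both sides.
Using L{y''} = s^2 Y - s·y(0) - y'(0) and L{y'} = sY - y(0), with y(0) = 4, y'(0) = -3, the left side becomes (s^2 + 5*s + 3)Y - (4*s + 17).
The right side is L{t} = s^(-2).
So (s^2 + 5*s + 3)Y = s^(-2) + (4*s + 17).
Solve for Y(s) and write it as one ratio of polynomials.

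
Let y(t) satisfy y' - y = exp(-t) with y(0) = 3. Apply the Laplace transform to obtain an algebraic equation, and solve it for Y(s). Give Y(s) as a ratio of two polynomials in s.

Apply the Laplace transform to the equation.
With L{y'} = sY - y(0) = sY - 3: the LHS transforms to (s - 1)Y - (3).
The right side is L{exp(-t)} = 1/(s + 1).
So (s - 1)Y = 1/(s + 1) + (3).
Isolate Y and clear denominators.

Y(s) = (3*s + 4)/(s^2 - 1)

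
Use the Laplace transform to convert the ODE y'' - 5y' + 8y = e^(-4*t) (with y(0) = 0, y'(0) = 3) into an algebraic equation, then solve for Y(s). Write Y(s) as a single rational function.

Y(s) = (3*s + 13)/(s^3 - s^2 - 12*s + 32)

Transform both sides with L{·}.
With L{y''} = s^2 Y - s·y(0) - y'(0) and L{y'} = sY - y(0), with y(0) = 0, y'(0) = 3: the LHS transforms to (s^2 - 5*s + 8)Y - (3).
The right side is L{e^(-4*t)} = 1/(s + 4).
So (s^2 - 5*s + 8)Y = 1/(s + 4) + (3).
Isolate Y and clear denominators.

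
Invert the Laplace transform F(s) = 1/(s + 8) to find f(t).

Since L{e^(-8t)} = 1/(s + 8), the inverse is e^(-8*t).

f(t) = exp(-8*t)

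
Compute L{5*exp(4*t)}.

L{5} = 5/s.
By the first shifting theorem, multiplying by e^(4t) replaces s with s - 4.

5/(s - 4)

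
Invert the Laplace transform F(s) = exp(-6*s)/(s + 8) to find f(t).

f(t) = Heaviside(t - 6)*(exp(-8*t + 48))

The factor e^(-6s) signals a time shift by c = 6 (second shifting theorem).
L{e^(-8t)} = 1/(s + 8), so L^-1{1/(s + 8)} = exp(-8*t).
Hence the inverse is u(t - 6) times that function evaluated at t - 6.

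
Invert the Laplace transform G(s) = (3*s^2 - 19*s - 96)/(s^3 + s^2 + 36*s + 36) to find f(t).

f(t) = -4*sin(6*t) + 5*cos(6*t) - 2*exp(-t)

Factor the denominator: s^3 + s^2 + 36*s + 36 = (s + 1)*(s^2 + 36).
Partial fraction decomposition gives [-2/(s + 1)] + [5*s/(s^2 + 36)] + [-24/(s^2 + 36)].
Invert each term: -2/(s + 1) ↔ -2e^(-t); 5·s/(s^2 + 36) ↔ 5cos(6t); -4·6/(s^2 + 36) ↔ -4sin(6t).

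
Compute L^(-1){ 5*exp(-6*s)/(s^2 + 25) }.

Heaviside(t - 6)*(sin(5*t - 30))

The factor e^(-6s) signals a time shift by c = 6 (second shifting theorem).
L{sin(5t)} = 5/(s^2 + 25), so L^-1{5/(s^2 + 25)} = sin(5*t).
Hence the inverse is u(t - 6) times that function evaluated at t - 6.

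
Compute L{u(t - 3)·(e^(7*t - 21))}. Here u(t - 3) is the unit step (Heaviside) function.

By the second shifting theorem, L{u(t - c)·g(t - c)} = e^(-cs)·H(s) with c = 3 and H(s) = L{g(t)}.
L{e^(7t)} = 1/(s - 7).

exp(-3*s)/(s - 7)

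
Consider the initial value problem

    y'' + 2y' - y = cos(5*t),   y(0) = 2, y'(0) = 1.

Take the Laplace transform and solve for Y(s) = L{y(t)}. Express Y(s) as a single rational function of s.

Y(s) = (2*s^3 + 5*s^2 + 51*s + 125)/(s^4 + 2*s^3 + 24*s^2 + 50*s - 25)

Transform both sides with L{·}.
With L{y''} = s^2 Y - s·y(0) - y'(0) and L{y'} = sY - y(0), with y(0) = 2, y'(0) = 1: the LHS transforms to (s^2 + 2*s - 1)Y - (2*s + 5).
The right side is L{cos(5*t)} = s/(s^2 + 25).
So (s^2 + 2*s - 1)Y = s/(s^2 + 25) + (2*s + 5).
Solve for Y(s) and write it as one ratio of polynomials.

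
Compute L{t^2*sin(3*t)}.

L{sin(3t)} = 3/(s^2 + 9).
Then apply L{t^2·g(t)} = (-1)^2 d^2/ds^2[G(s)] with G(s) = 3/(s^2 + 9):
differentiating 2 times and applying the sign gives 18*(s^2 - 3)/(s^2 + 9)^3.

18*(s^2 - 3)/(s^2 + 9)^3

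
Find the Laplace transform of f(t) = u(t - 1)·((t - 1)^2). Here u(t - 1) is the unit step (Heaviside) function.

2*exp(-s)/s^3

By the second shifting theorem, L{u(t - c)·g(t - c)} = e^(-cs)·G(s) with c = 1 and G(s) = L{g(t)}.
L{t^2} = 2!/s^3 = 2/s^3.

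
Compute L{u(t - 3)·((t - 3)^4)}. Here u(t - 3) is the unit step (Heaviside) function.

24*exp(-3*s)/s^5

By the second shifting theorem, L{u(t - c)·g(t - c)} = e^(-cs)·G(s) with c = 3 and G(s) = L{g(t)}.
L{t^4} = 4!/s^5 = 24/s^5.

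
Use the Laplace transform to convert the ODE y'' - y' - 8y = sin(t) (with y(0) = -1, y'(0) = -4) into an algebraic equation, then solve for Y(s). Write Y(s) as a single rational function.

Laplace-transform each side.
Using L{y''} = s^2 Y - s·y(0) - y'(0) and L{y'} = sY - y(0), with y(0) = -1, y'(0) = -4, the left side becomes (s^2 - s - 8)Y - (-s - 3).
The right side is L{sin(t)} = 1/(s^2 + 1).
So (s^2 - s - 8)Y = 1/(s^2 + 1) + (-s - 3).
Isolate Y and clear denominators.

Y(s) = (-s^3 - 3*s^2 - s - 2)/(s^4 - s^3 - 7*s^2 - s - 8)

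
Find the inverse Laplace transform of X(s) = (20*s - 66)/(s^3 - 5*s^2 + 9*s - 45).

exp(5*t) + 5*sin(3*t) - cos(3*t)

Factor the denominator: s^3 - 5*s^2 + 9*s - 45 = (s - 5)*(s^2 + 9).
Partial fraction decomposition gives [1/(s - 5)] + [-s/(s^2 + 9)] + [15/(s^2 + 9)].
Invert each term: 1/(s - 5) ↔ e^(5t); -1·s/(s^2 + 9) ↔ -cos(3t); 5·3/(s^2 + 9) ↔ 5sin(3t).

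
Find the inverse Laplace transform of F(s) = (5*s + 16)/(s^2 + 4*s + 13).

2*exp(-2*t)*sin(3*t) + 5*exp(-2*t)*cos(3*t)

Complete the square in the denominator: s^2 + 4*s + 13 = (s + 2)^2 + 3^2.
Split the numerator to match: 5*s + 16 = 5·(s + 2) + 2·3.
Invert each term: 5·(s + 2)/((s + 2)^2 + 9) ↔ 5e^(-2t)cos(3t); 2·3/((s + 2)^2 + 9) ↔ 2e^(-2t)sin(3t).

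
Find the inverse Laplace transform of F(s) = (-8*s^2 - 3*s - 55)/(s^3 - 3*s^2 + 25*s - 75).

Factor the denominator: s^3 - 3*s^2 + 25*s - 75 = (s - 3)*(s^2 + 25).
Partial fraction decomposition gives [-4/(s - 3)] + [-4*s/(s^2 + 25)] + [-15/(s^2 + 25)].
Invert each term: -4/(s - 3) ↔ -4e^(3t); -4·s/(s^2 + 25) ↔ -4cos(5t); -3·5/(s^2 + 25) ↔ -3sin(5t).

-4*exp(3*t) - 3*sin(5*t) - 4*cos(5*t)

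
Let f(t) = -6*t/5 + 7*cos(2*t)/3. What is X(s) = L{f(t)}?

By linearity of the Laplace transform, transform each term separately.
(-6/5)·[L{t} = 1!/s^2 = 1/s^2]; (7/3)·[L{cos(2t)} = s/(s^2 + 4)].

X(s) = 7*s/(3*(s^2 + 4)) - 6/(5*s^2)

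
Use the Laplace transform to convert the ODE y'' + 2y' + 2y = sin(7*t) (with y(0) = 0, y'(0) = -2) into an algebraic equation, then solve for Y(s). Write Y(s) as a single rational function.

Apply the Laplace transform to the equation.
Using L{y''} = s^2 Y - s·y(0) - y'(0) and L{y'} = sY - y(0), with y(0) = 0, y'(0) = -2, the left side becomes (s^2 + 2*s + 2)Y - (-2).
The right side is L{sin(7*t)} = 7/(s^2 + 49).
So (s^2 + 2*s + 2)Y = 7/(s^2 + 49) + (-2).
Divide through and combine into a single rational function.

Y(s) = (-2*s^2 - 91)/(s^4 + 2*s^3 + 51*s^2 + 98*s + 98)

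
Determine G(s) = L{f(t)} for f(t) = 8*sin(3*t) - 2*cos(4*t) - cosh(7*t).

By linearity of the Laplace transform, transform each term separately.
(-1)·[L{cosh(7t)} = s/(s^2 - 49)]; (8)·[L{sin(3t)} = 3/(s^2 + 9)]; (-2)·[L{cos(4t)} = s/(s^2 + 16)].

G(s) = -2*s/(s^2 + 16) - s/(s^2 - 49) + 24/(s^2 + 9)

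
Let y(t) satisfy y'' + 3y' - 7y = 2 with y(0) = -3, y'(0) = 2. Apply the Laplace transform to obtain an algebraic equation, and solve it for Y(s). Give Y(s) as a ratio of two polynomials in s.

Y(s) = (-3*s^2 - 7*s + 2)/(s^3 + 3*s^2 - 7*s)

Transform both sides with L{·}.
Using L{y''} = s^2 Y - s·y(0) - y'(0) and L{y'} = sY - y(0), with y(0) = -3, y'(0) = 2, the left side becomes (s^2 + 3*s - 7)Y - (-3*s - 7).
The right side is L{2} = 2/s.
So (s^2 + 3*s - 7)Y = 2/s + (-3*s - 7).
Isolate Y and clear denominators.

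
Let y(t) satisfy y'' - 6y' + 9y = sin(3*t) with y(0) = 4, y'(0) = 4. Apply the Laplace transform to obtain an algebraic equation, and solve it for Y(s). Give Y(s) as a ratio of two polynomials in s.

Y(s) = (4*s^3 - 20*s^2 + 36*s - 177)/(s^4 - 6*s^3 + 18*s^2 - 54*s + 81)

Transform both sides with L{·}.
With L{y''} = s^2 Y - s·y(0) - y'(0) and L{y'} = sY - y(0), with y(0) = 4, y'(0) = 4: the LHS transforms to (s^2 - 6*s + 9)Y - (4*s - 20).
The right side is L{sin(3*t)} = 3/(s^2 + 9).
So (s^2 - 6*s + 9)Y = 3/(s^2 + 9) + (4*s - 20).
Divide through and combine into a single rational function.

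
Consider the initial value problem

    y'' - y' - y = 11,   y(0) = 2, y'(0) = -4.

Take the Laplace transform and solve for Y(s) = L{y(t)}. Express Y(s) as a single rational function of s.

Y(s) = (2*s^2 - 6*s + 11)/(s^3 - s^2 - s)

Take the Laplace transform of both sides.
The derivative rules (L{y''} = s^2 Y - s·y(0) - y'(0) and L{y'} = sY - y(0), with y(0) = 2, y'(0) = -4) turn the left side into (s^2 - s - 1)Y - (2*s - 6).
The right side is L{11} = 11/s.
So (s^2 - s - 1)Y = 11/s + (2*s - 6).
Solve for Y(s) and write it as one ratio of polynomials.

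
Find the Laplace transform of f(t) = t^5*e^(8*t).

L{t^5} = 5!/s^6 = 120/s^6.
By the first shifting theorem, multiplying by e^(8t) replaces s with s - 8.

120/(s - 8)^6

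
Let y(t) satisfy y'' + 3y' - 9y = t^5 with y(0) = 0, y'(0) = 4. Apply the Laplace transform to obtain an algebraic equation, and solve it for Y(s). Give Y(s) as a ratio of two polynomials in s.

Take the Laplace transform of both sides.
With L{y''} = s^2 Y - s·y(0) - y'(0) and L{y'} = sY - y(0), with y(0) = 0, y'(0) = 4: the LHS transforms to (s^2 + 3*s - 9)Y - (4).
The right side is L{t^5} = 120/s^6.
So (s^2 + 3*s - 9)Y = 120/s^6 + (4).
Divide through and combine into a single rational function.

Y(s) = (4*s^6 + 120)/(s^8 + 3*s^7 - 9*s^6)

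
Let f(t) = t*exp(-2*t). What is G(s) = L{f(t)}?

L{e^(-2t)} = 1/(s + 2).
Then apply L{t·g(t)} = -d/ds[H(s)] with H(s) = 1/(s + 2):
differentiating 1 time and applying the sign gives (s + 2)^(-2).

G(s) = (s + 2)^(-2)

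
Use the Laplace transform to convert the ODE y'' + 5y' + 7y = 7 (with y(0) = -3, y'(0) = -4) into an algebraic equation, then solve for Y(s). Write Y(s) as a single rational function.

Laplace-transform each side.
The derivative rules (L{y''} = s^2 Y - s·y(0) - y'(0) and L{y'} = sY - y(0), with y(0) = -3, y'(0) = -4) turn the left side into (s^2 + 5*s + 7)Y - (-3*s - 19).
The right side is L{7} = 7/s.
So (s^2 + 5*s + 7)Y = 7/s + (-3*s - 19).
Solve for Y(s) and write it as one ratio of polynomials.

Y(s) = (-3*s^2 - 19*s + 7)/(s^3 + 5*s^2 + 7*s)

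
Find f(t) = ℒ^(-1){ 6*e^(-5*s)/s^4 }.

The factor e^(-5s) signals a time shift by c = 5 (second shifting theorem).
L{t^3} = 3!/s^4 = 6/s^4, so L^-1{6/s^4} = t^3.
Hence the inverse is u(t - 5) times that function evaluated at t - 5.

f(t) = Heaviside(t - 5)*((t - 5)^3)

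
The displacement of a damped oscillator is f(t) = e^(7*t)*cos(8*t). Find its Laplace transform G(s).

G(s) = (s - 7)/((s - 7)^2 + 64)

L{cos(8t)} = s/(s^2 + 64).
By the first shifting theorem, multiplying by e^(7t) replaces s with s - 7.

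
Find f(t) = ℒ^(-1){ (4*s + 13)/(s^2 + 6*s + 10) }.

f(t) = exp(-3*t)*sin(t) + 4*exp(-3*t)*cos(t)

Complete the square in the denominator: s^2 + 6*s + 10 = (s + 3)^2 + 1^2.
Split the numerator to match: 4*s + 13 = 4·(s + 3) + 1·1.
Invert each term: 4·(s + 3)/((s + 3)^2 + 1) ↔ 4e^(-3t)cos(t); 1·1/((s + 3)^2 + 1) ↔ e^(-3t)sin(t).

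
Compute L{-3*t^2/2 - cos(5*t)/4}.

-s/(4*(s^2 + 25)) - 3/s^3

By linearity of the Laplace transform, transform each term separately.
(-1/4)·[L{cos(5t)} = s/(s^2 + 25)]; (-3/2)·[L{t^2} = 2!/s^3 = 2/s^3].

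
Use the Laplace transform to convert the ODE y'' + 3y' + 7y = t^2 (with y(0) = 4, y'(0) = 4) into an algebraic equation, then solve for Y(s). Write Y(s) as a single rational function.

Apply the Laplace transform to the equation.
The derivative rules (L{y''} = s^2 Y - s·y(0) - y'(0) and L{y'} = sY - y(0), with y(0) = 4, y'(0) = 4) turn the left side into (s^2 + 3*s + 7)Y - (4*s + 16).
The right side is L{t^2} = 2/s^3.
So (s^2 + 3*s + 7)Y = 2/s^3 + (4*s + 16).
Isolate Y and clear denominators.

Y(s) = (4*s^4 + 16*s^3 + 2)/(s^5 + 3*s^4 + 7*s^3)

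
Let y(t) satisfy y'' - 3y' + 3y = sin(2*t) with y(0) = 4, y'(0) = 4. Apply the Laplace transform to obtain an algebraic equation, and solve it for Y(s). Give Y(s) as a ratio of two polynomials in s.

Y(s) = (4*s^3 - 8*s^2 + 16*s - 30)/(s^4 - 3*s^3 + 7*s^2 - 12*s + 12)

Laplace-transform each side.
The derivative rules (L{y''} = s^2 Y - s·y(0) - y'(0) and L{y'} = sY - y(0), with y(0) = 4, y'(0) = 4) turn the left side into (s^2 - 3*s + 3)Y - (4*s - 8).
The right side is L{sin(2*t)} = 2/(s^2 + 4).
So (s^2 - 3*s + 3)Y = 2/(s^2 + 4) + (4*s - 8).
Isolate Y and clear denominators.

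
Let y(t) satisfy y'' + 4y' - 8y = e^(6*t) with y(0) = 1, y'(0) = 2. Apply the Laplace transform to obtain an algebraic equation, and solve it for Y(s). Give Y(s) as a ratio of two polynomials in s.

Y(s) = (s^2 - 35)/(s^3 - 2*s^2 - 32*s + 48)

Laplace-transform each side.
Using L{y''} = s^2 Y - s·y(0) - y'(0) and L{y'} = sY - y(0), with y(0) = 1, y'(0) = 2, the left side becomes (s^2 + 4*s - 8)Y - (s + 6).
The right side is L{e^(6*t)} = 1/(s - 6).
So (s^2 + 4*s - 8)Y = 1/(s - 6) + (s + 6).
Isolate Y and clear denominators.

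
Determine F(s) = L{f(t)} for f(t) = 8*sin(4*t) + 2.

F(s) = 32/(s^2 + 16) + 2/s

Apply the Laplace transform termwise.
L{2} = 2/s; (8)·[L{sin(4t)} = 4/(s^2 + 16)].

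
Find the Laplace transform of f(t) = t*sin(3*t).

6*s/(s^2 + 9)^2

L{sin(3t)} = 3/(s^2 + 9).
Then apply L{t·g(t)} = -d/ds[G(s)] with G(s) = 3/(s^2 + 9):
differentiating 1 time and applying the sign gives 6*s/(s^2 + 9)^2.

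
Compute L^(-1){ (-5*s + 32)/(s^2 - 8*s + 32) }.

Complete the square in the denominator: s^2 - 8*s + 32 = (s - 4)^2 + 4^2.
Split the numerator to match: -5*s + 32 = -5·(s - 4) + 3·4.
Invert each term: -5·(s - 4)/((s - 4)^2 + 16) ↔ -5e^(4t)cos(4t); 3·4/((s - 4)^2 + 16) ↔ 3e^(4t)sin(4t).

3*exp(4*t)*sin(4*t) - 5*exp(4*t)*cos(4*t)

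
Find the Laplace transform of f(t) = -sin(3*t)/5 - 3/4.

-3/(5*(s^2 + 9)) - 3/(4*s)

Apply the Laplace transform termwise.
(-1/5)·[L{sin(3t)} = 3/(s^2 + 9)]; L{-3/4} = (-3/4)/s.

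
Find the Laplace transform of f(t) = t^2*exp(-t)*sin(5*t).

10*(3*s^2 + 6*s - 22)/(s^2 + 2*s + 26)^3

L{sin(5t)} = 5/(s^2 + 25).
Multiplying by e^(-t) shifts s → s + 1, so L{exp(-t)*sin(5*t)} = 5/((s + 1)^2 + 25).
Then apply L{t^2·g(t)} = (-1)^2 d^2/ds^2[H(s)] with H(s) = 5/((s + 1)^2 + 25):
differentiating 2 times and applying the sign gives 10*(3*s^2 + 6*s - 22)/(s^2 + 2*s + 26)^3.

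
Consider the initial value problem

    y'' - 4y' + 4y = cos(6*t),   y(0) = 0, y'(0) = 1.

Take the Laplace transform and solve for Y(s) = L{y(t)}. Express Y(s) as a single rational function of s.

Laplace-transform each side.
With L{y''} = s^2 Y - s·y(0) - y'(0) and L{y'} = sY - y(0), with y(0) = 0, y'(0) = 1: the LHS transforms to (s^2 - 4*s + 4)Y - (1).
The right side is L{cos(6*t)} = s/(s^2 + 36).
So (s^2 - 4*s + 4)Y = s/(s^2 + 36) + (1).
Divide through and combine into a single rational function.

Y(s) = (s^2 + s + 36)/(s^4 - 4*s^3 + 40*s^2 - 144*s + 144)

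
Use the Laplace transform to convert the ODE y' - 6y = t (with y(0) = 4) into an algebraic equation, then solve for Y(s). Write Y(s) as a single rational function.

Laplace-transform each side.
With L{y'} = sY - y(0) = sY - 4: the LHS transforms to (s - 6)Y - (4).
The right side is L{t} = s^(-2).
So (s - 6)Y = s^(-2) + (4).
Isolate Y and clear denominators.

Y(s) = (4*s^2 + 1)/(s^3 - 6*s^2)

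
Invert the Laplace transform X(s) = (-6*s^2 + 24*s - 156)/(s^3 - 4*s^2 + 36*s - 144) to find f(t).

f(t) = -3*exp(4*t) + 2*sin(6*t) - 3*cos(6*t)

Factor the denominator: s^3 - 4*s^2 + 36*s - 144 = (s - 4)*(s^2 + 36).
Partial fraction decomposition gives [-3/(s - 4)] + [-3*s/(s^2 + 36)] + [12/(s^2 + 36)].
Invert each term: -3/(s - 4) ↔ -3e^(4t); -3·s/(s^2 + 36) ↔ -3cos(6t); 2·6/(s^2 + 36) ↔ 2sin(6t).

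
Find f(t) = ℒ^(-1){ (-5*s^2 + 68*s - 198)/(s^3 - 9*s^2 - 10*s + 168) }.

f(t) = 3*exp(7*t) - 3*exp(6*t) - 5*exp(-4*t)

Factor the denominator: s^3 - 9*s^2 - 10*s + 168 = (s - 7)*(s - 6)*(s + 4).
Partial fraction decomposition gives [-3/(s - 6)] + [3/(s - 7)] + [-5/(s + 4)].
Invert each term: -3/(s - 6) ↔ -3e^(6t); 3/(s - 7) ↔ 3e^(7t); -5/(s + 4) ↔ -5e^(-4t).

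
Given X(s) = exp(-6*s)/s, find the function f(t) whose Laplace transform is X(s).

The factor e^(-6s) signals a time shift by c = 6 (second shifting theorem).
L{1} = 1/s, so L^-1{1/s} = 1.
Hence the inverse is u(t - 6) times that function evaluated at t - 6.

f(t) = Heaviside(t - 6)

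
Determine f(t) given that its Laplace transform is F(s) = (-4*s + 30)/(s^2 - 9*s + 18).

Factor the denominator: s^2 - 9*s + 18 = (s - 6)*(s - 3).
Partial fraction decomposition gives [-6/(s - 3)] + [2/(s - 6)].
Invert each term: -6/(s - 3) ↔ -6e^(3t); 2/(s - 6) ↔ 2e^(6t).

f(t) = 2*exp(6*t) - 6*exp(3*t)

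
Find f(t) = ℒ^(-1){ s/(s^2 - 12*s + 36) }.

f(t) = 6*t*exp(6*t) + exp(6*t)

Factor the denominator: s^2 - 12*s + 36 = (s - 6)^2.
Partial fraction decomposition gives [1/(s - 6)] + [6/(s - 6)^2].
Invert each term: 1/(s - 6) ↔ e^(6t); 6/(s - 6)^2 ↔ 6t·e^(6t).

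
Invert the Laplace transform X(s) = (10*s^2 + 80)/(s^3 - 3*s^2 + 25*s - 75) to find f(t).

f(t) = 5*exp(3*t) + 3*sin(5*t) + 5*cos(5*t)

Factor the denominator: s^3 - 3*s^2 + 25*s - 75 = (s - 3)*(s^2 + 25).
Partial fraction decomposition gives [5/(s - 3)] + [5*s/(s^2 + 25)] + [15/(s^2 + 25)].
Invert each term: 5/(s - 3) ↔ 5e^(3t); 5·s/(s^2 + 25) ↔ 5cos(5t); 3·5/(s^2 + 25) ↔ 3sin(5t).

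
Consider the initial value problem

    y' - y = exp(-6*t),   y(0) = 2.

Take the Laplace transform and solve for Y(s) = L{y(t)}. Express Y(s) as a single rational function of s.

Y(s) = (2*s + 13)/(s^2 + 5*s - 6)

Apply the Laplace transform to the equation.
With L{y'} = sY - y(0) = sY - 2: the LHS transforms to (s - 1)Y - (2).
The right side is L{exp(-6*t)} = 1/(s + 6).
So (s - 1)Y = 1/(s + 6) + (2).
Divide through and combine into a single rational function.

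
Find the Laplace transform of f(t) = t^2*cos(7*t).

L{cos(7t)} = s/(s^2 + 49).
Then apply L{t^2·g(t)} = (-1)^2 d^2/ds^2[G(s)] with G(s) = s/(s^2 + 49):
differentiating 2 times and applying the sign gives 2*s*(s^2 - 147)/(s^2 + 49)^3.

2*s*(s^2 - 147)/(s^2 + 49)^3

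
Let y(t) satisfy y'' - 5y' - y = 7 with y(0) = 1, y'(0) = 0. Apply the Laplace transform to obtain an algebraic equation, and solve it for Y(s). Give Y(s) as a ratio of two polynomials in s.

Y(s) = (s^2 - 5*s + 7)/(s^3 - 5*s^2 - s)

Take the Laplace transform of both sides.
Using L{y''} = s^2 Y - s·y(0) - y'(0) and L{y'} = sY - y(0), with y(0) = 1, y'(0) = 0, the left side becomes (s^2 - 5*s - 1)Y - (s - 5).
The right side is L{7} = 7/s.
So (s^2 - 5*s - 1)Y = 7/s + (s - 5).
Solve for Y(s) and write it as one ratio of polynomials.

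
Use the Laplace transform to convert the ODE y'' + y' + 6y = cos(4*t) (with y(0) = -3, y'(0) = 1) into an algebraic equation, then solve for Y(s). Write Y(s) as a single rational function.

Transform both sides with L{·}.
The derivative rules (L{y''} = s^2 Y - s·y(0) - y'(0) and L{y'} = sY - y(0), with y(0) = -3, y'(0) = 1) turn the left side into (s^2 + s + 6)Y - (-3*s - 2).
The right side is L{cos(4*t)} = s/(s^2 + 16).
So (s^2 + s + 6)Y = s/(s^2 + 16) + (-3*s - 2).
Isolate Y and clear denominators.

Y(s) = (-3*s^3 - 2*s^2 - 47*s - 32)/(s^4 + s^3 + 22*s^2 + 16*s + 96)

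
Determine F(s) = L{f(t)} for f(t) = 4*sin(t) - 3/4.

Apply the Laplace transform termwise.
L{-3/4} = (-3/4)/s; (4)·[L{sin(t)} = 1/(s^2 + 1)].

F(s) = 4/(s^2 + 1) - 3/(4*s)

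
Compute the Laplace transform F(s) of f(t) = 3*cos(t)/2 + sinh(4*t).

By linearity of the Laplace transform, transform each term separately.
(3/2)·[L{cos(t)} = s/(s^2 + 1)]; L{sinh(4t)} = 4/(s^2 - 16).

F(s) = 3*s/(2*(s^2 + 1)) + 4/(s^2 - 16)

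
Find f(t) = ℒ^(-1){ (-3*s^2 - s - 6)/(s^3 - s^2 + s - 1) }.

f(t) = -5*exp(t) + sin(t) + 2*cos(t)

Factor the denominator: s^3 - s^2 + s - 1 = (s - 1)*(s^2 + 1).
Partial fraction decomposition gives [-5/(s - 1)] + [2*s/(s^2 + 1)] + [1/(s^2 + 1)].
Invert each term: -5/(s - 1) ↔ -5e^(t); 2·s/(s^2 + 1) ↔ 2cos(t); 1·1/(s^2 + 1) ↔ sin(t).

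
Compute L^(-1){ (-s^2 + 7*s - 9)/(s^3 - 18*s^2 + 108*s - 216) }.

Factor the denominator: s^3 - 18*s^2 + 108*s - 216 = (s - 6)^3.
Partial fraction decomposition gives [-1/(s - 6)] + [-5/(s - 6)^2] + [-3/(s - 6)^3].
Invert each term: -1/(s - 6) ↔ -e^(6t); -5/(s - 6)^2 ↔ -5t·e^(6t); -3/(s - 6)^3 ↔ (-3/2)t^2·e^(6t).

-3*t^2*exp(6*t)/2 - 5*t*exp(6*t) - exp(6*t)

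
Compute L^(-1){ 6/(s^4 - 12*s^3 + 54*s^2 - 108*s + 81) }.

Rewrite the denominator: s^4 - 12*s^3 + 54*s^2 - 108*s + 81 = (s - 3)^4.
The form in (s - 3) signals a first-shifting-theorem factor e^(3t).
Since L{t^3} = 3!/s^4 = 6/s^4, the inverse is t^3*e^(3*t).

t^3*exp(3*t)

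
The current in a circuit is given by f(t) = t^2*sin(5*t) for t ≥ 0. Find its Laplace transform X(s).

X(s) = 10*(3*s^2 - 25)/(s^2 + 25)^3

L{sin(5t)} = 5/(s^2 + 25).
Then apply L{t^2·g(t)} = (-1)^2 d^2/ds^2[G(s)] with G(s) = 5/(s^2 + 25):
differentiating 2 times and applying the sign gives 10*(3*s^2 - 25)/(s^2 + 25)^3.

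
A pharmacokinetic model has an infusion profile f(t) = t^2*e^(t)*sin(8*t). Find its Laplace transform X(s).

X(s) = 16*(3*s^2 - 6*s - 61)/(s^2 - 2*s + 65)^3

L{sin(8t)} = 8/(s^2 + 64).
Multiplying by e^(t) shifts s → s - 1, so L{e^(t)*sin(8*t)} = 8/((s - 1)^2 + 64).
Then apply L{t^2·g(t)} = (-1)^2 d^2/ds^2[G(s)] with G(s) = 8/((s - 1)^2 + 64):
differentiating 2 times and applying the sign gives 16*(3*s^2 - 6*s - 61)/(s^2 - 2*s + 65)^3.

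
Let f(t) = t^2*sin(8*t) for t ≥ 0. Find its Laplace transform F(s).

L{sin(8t)} = 8/(s^2 + 64).
Then apply L{t^2·g(t)} = (-1)^2 d^2/ds^2[G(s)] with G(s) = 8/(s^2 + 64):
differentiating 2 times and applying the sign gives 16*(3*s^2 - 64)/(s^2 + 64)^3.

F(s) = 16*(3*s^2 - 64)/(s^2 + 64)^3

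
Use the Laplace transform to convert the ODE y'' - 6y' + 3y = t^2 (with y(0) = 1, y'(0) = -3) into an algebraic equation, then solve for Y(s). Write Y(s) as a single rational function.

Transform both sides with L{·}.
With L{y''} = s^2 Y - s·y(0) - y'(0) and L{y'} = sY - y(0), with y(0) = 1, y'(0) = -3: the LHS transforms to (s^2 - 6*s + 3)Y - (s - 9).
The right side is L{t^2} = 2/s^3.
So (s^2 - 6*s + 3)Y = 2/s^3 + (s - 9).
Isolate Y and clear denominators.

Y(s) = (s^4 - 9*s^3 + 2)/(s^5 - 6*s^4 + 3*s^3)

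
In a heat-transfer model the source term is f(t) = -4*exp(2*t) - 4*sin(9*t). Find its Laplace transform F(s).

Apply the Laplace transform termwise.
(-4)·[L{sin(9t)} = 9/(s^2 + 81)]; (-4)·[L{e^(2t)} = 1/(s - 2)].

F(s) = -36/(s^2 + 81) - 4/(s - 2)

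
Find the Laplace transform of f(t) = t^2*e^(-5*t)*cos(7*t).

2*(s + 5)*(s^2 + 10*s - 122)/(s^2 + 10*s + 74)^3

L{cos(7t)} = s/(s^2 + 49).
Multiplying by e^(-5t) shifts s → s + 5, so L{e^(-5*t)*cos(7*t)} = (s + 5)/((s + 5)^2 + 49).
Then apply L{t^2·g(t)} = (-1)^2 d^2/ds^2[G(s)] with G(s) = (s + 5)/((s + 5)^2 + 49):
differentiating 2 times and applying the sign gives 2*(s + 5)*(s^2 + 10*s - 122)/(s^2 + 10*s + 74)^3.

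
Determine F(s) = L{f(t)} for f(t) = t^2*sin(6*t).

L{sin(6t)} = 6/(s^2 + 36).
Then apply L{t^2·g(t)} = (-1)^2 d^2/ds^2[G(s)] with G(s) = 6/(s^2 + 36):
differentiating 2 times and applying the sign gives 36*(s^2 - 12)/(s^2 + 36)^3.

F(s) = 36*(s^2 - 12)/(s^2 + 36)^3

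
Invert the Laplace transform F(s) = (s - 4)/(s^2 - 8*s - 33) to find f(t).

f(t) = exp(4*t)*cosh(7*t)

Rewrite the denominator: s^2 - 8*s - 33 = (s - 4)^2 - 49.
The form in (s - 4) signals a first-shifting-theorem factor e^(4t).
Since L{cosh(7t)} = s/(s^2 - 49), the inverse is e^(4*t)*cosh(7*t).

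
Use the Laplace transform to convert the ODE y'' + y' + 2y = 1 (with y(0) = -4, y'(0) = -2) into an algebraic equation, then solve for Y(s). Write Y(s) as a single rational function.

Take the Laplace transform of both sides.
With L{y''} = s^2 Y - s·y(0) - y'(0) and L{y'} = sY - y(0), with y(0) = -4, y'(0) = -2: the LHS transforms to (s^2 + s + 2)Y - (-4*s - 6).
The right side is L{1} = 1/s.
So (s^2 + s + 2)Y = 1/s + (-4*s - 6).
Divide through and combine into a single rational function.

Y(s) = (-4*s^2 - 6*s + 1)/(s^3 + s^2 + 2*s)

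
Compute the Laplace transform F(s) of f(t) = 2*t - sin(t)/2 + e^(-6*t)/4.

Apply the Laplace transform termwise.
(2)·[L{t} = 1!/s^2 = 1/s^2]; (1/4)·[L{e^(-6t)} = 1/(s + 6)]; (-1/2)·[L{sin(t)} = 1/(s^2 + 1)].

F(s) = -1/(2*(s^2 + 1)) + 1/(4*(s + 6)) + 2/s^2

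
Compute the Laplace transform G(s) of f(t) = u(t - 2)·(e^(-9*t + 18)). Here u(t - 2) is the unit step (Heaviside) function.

G(s) = exp(-2*s)/(s + 9)

By the second shifting theorem, L{u(t - c)·g(t - c)} = e^(-cs)·H(s) with c = 2 and H(s) = L{g(t)}.
L{e^(-9t)} = 1/(s + 9).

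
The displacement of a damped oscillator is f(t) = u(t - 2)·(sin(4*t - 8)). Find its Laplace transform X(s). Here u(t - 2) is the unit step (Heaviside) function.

X(s) = 4*exp(-2*s)/(s^2 + 16)

By the second shifting theorem, L{u(t - c)·g(t - c)} = e^(-cs)·G(s) with c = 2 and G(s) = L{g(t)}.
L{sin(4t)} = 4/(s^2 + 16).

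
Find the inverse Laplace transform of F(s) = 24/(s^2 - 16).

6*sinh(4*t)

Since L{sinh(4t)} = 4/(s^2 - 16), the inverse is sinh(4*t), scaled by 6.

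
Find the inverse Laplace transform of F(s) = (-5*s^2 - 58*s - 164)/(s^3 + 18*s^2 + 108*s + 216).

Factor the denominator: s^3 + 18*s^2 + 108*s + 216 = (s + 6)^3.
Partial fraction decomposition gives [-5/(s + 6)] + [2/(s + 6)^2] + [4/(s + 6)^3].
Invert each term: -5/(s + 6) ↔ -5e^(-6t); 2/(s + 6)^2 ↔ 2t·e^(-6t); 4/(s + 6)^3 ↔ (2)t^2·e^(-6t).

2*t^2*exp(-6*t) + 2*t*exp(-6*t) - 5*exp(-6*t)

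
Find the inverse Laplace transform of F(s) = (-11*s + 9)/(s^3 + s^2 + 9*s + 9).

Factor the denominator: s^3 + s^2 + 9*s + 9 = (s + 1)*(s^2 + 9).
Partial fraction decomposition gives [2/(s + 1)] + [-2*s/(s^2 + 9)] + [-9/(s^2 + 9)].
Invert each term: 2/(s + 1) ↔ 2e^(-t); -2·s/(s^2 + 9) ↔ -2cos(3t); -3·3/(s^2 + 9) ↔ -3sin(3t).

-3*sin(3*t) - 2*cos(3*t) + 2*exp(-t)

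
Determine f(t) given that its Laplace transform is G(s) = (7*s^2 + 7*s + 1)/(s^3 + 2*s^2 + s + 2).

Factor the denominator: s^3 + 2*s^2 + s + 2 = (s + 2)*(s^2 + 1).
Partial fraction decomposition gives [3/(s + 2)] + [4*s/(s^2 + 1)] + [-1/(s^2 + 1)].
Invert each term: 3/(s + 2) ↔ 3e^(-2t); 4·s/(s^2 + 1) ↔ 4cos(t); -1·1/(s^2 + 1) ↔ -sin(t).

f(t) = -sin(t) + 4*cos(t) + 3*exp(-2*t)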